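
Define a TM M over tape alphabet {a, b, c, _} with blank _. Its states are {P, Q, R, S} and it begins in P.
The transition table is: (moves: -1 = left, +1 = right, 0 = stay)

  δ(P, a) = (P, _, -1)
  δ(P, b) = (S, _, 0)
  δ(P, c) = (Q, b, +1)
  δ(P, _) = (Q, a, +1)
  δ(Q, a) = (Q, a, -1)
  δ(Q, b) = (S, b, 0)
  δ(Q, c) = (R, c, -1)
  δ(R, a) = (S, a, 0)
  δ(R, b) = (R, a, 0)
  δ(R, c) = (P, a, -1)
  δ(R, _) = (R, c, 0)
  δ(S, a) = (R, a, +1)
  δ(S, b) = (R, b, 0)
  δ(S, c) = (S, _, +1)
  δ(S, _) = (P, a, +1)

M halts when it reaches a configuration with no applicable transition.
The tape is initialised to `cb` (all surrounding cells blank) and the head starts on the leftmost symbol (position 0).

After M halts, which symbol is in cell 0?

a

state=P head=0 tape=_[c]b_   (P,c)→(Q,b,+1)
state=Q head=1 tape=_b[b]_   (Q,b)→(S,b,0)
state=S head=1 tape=_b[b]_   (S,b)→(R,b,0)
state=R head=1 tape=_b[b]_   (R,b)→(R,a,0)
state=R head=1 tape=_b[a]_   (R,a)→(S,a,0)
state=S head=1 tape=_b[a]_   (S,a)→(R,a,+1)
state=R head=2 tape=_ba[_]   (R,_)→(R,c,0)
state=R head=2 tape=_ba[c]   (R,c)→(P,a,-1)
state=P head=1 tape=_b[a]a   (P,a)→(P,_,-1)
state=P head=0 tape=_[b]_a   (P,b)→(S,_,0)
state=S head=0 tape=_[_]_a   (S,_)→(P,a,+1)
state=P head=1 tape=_a[_]a   (P,_)→(Q,a,+1)
state=Q head=2 tape=_aa[a]   (Q,a)→(Q,a,-1)
state=Q head=1 tape=_a[a]a   (Q,a)→(Q,a,-1)
state=Q head=0 tape=_[a]aa   (Q,a)→(Q,a,-1)
state=Q head=-1 tape=[_]aaa
Cell 0 holds a when M halts.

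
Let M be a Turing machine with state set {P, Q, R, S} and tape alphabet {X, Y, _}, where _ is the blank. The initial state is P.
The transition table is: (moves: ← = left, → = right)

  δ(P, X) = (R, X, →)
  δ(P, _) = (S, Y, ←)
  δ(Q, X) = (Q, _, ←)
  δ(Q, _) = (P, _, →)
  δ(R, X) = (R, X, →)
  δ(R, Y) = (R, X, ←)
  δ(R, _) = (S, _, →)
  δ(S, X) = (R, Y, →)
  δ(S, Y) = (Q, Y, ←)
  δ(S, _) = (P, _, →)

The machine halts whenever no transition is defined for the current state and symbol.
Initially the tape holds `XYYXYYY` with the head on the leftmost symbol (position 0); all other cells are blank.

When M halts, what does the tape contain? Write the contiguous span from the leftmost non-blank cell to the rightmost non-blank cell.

P | [X]YYXYYY___   read X → write X, move →, go to R
R | X[Y]YXYYY___   read Y → write X, move ←, go to R
R | [X]XYXYYY___   read X → write X, move →, go to R
R | X[X]YXYYY___   read X → write X, move →, go to R
R | XX[Y]XYYY___   read Y → write X, move ←, go to R
R | X[X]XXYYY___   read X → write X, move →, go to R
R | XX[X]XYYY___   read X → write X, move →, go to R
R | XXX[X]YYY___   read X → write X, move →, go to R
R | XXXX[Y]YY___   read Y → write X, move ←, go to R
R | XXX[X]XYY___   read X → write X, move →, go to R
R | XXXX[X]YY___   read X → write X, move →, go to R
R | XXXXX[Y]Y___   read Y → write X, move ←, go to R
R | XXXX[X]XY___   read X → write X, move →, go to R
R | XXXXX[X]Y___   read X → write X, move →, go to R
R | XXXXXX[Y]___   read Y → write X, move ←, go to R
R | XXXXX[X]X___   read X → write X, move →, go to R
R | XXXXXX[X]___   read X → write X, move →, go to R
R | XXXXXXX[_]__   read _ → write _, move →, go to S
S | XXXXXXX_[_]_   read _ → write _, move →, go to P
P | XXXXXXX__[_]   read _ → write Y, move ←, go to S
S | XXXXXXX_[_]Y   read _ → write _, move →, go to P
P | XXXXXXX__[Y]
The non-blank tape span at halt is XXXXXXX__Y.

XXXXXXX__Y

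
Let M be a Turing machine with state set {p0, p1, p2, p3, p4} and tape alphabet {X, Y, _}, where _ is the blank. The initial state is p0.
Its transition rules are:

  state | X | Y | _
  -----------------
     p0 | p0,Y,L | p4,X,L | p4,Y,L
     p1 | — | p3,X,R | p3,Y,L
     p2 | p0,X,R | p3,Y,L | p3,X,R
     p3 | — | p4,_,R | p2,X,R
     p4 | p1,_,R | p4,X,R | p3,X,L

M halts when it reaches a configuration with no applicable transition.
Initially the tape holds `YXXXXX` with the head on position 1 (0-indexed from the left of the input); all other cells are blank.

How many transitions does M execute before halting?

14

state=p0 head=1 tape=_____Y[X]XXXX   (p0,X)→(p0,Y,L)
state=p0 head=0 tape=_____[Y]YXXXX   (p0,Y)→(p4,X,L)
state=p4 head=-1 tape=____[_]XYXXXX   (p4,_)→(p3,X,L)
state=p3 head=-2 tape=___[_]XXYXXXX   (p3,_)→(p2,X,R)
state=p2 head=-1 tape=___X[X]XYXXXX   (p2,X)→(p0,X,R)
state=p0 head=0 tape=___XX[X]YXXXX   (p0,X)→(p0,Y,L)
state=p0 head=-1 tape=___X[X]YYXXXX   (p0,X)→(p0,Y,L)
state=p0 head=-2 tape=___[X]YYYXXXX   (p0,X)→(p0,Y,L)
state=p0 head=-3 tape=__[_]YYYYXXXX   (p0,_)→(p4,Y,L)
state=p4 head=-4 tape=_[_]YYYYYXXXX   (p4,_)→(p3,X,L)
state=p3 head=-5 tape=[_]XYYYYYXXXX   (p3,_)→(p2,X,R)
state=p2 head=-4 tape=X[X]YYYYYXXXX   (p2,X)→(p0,X,R)
state=p0 head=-3 tape=XX[Y]YYYYXXXX   (p0,Y)→(p4,X,L)
state=p4 head=-4 tape=X[X]XYYYYXXXX   (p4,X)→(p1,_,R)
state=p1 head=-3 tape=X_[X]YYYYXXXX
M halts after 14 transitions.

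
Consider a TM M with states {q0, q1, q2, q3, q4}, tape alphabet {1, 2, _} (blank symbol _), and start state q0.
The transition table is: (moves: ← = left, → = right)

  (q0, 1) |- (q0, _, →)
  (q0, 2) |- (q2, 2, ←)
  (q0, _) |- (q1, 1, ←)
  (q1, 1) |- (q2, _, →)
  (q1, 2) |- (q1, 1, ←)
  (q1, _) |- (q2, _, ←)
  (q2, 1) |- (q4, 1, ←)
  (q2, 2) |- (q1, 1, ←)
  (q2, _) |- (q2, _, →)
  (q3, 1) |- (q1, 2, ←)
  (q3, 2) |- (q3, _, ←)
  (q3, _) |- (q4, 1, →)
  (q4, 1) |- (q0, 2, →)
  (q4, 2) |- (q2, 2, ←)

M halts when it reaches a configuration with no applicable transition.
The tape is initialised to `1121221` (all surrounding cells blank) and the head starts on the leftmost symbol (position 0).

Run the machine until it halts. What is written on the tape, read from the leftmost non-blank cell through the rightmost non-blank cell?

11221

state=q0 head=0 tape=[1]121221   (q0,1)→(q0,_,→)
state=q0 head=1 tape=_[1]21221   (q0,1)→(q0,_,→)
state=q0 head=2 tape=__[2]1221   (q0,2)→(q2,2,←)
state=q2 head=1 tape=_[_]21221   (q2,_)→(q2,_,→)
state=q2 head=2 tape=__[2]1221   (q2,2)→(q1,1,←)
state=q1 head=1 tape=_[_]11221   (q1,_)→(q2,_,←)
state=q2 head=0 tape=[_]_11221   (q2,_)→(q2,_,→)
state=q2 head=1 tape=_[_]11221   (q2,_)→(q2,_,→)
state=q2 head=2 tape=__[1]1221   (q2,1)→(q4,1,←)
state=q4 head=1 tape=_[_]11221
The non-blank tape span at halt is 11221.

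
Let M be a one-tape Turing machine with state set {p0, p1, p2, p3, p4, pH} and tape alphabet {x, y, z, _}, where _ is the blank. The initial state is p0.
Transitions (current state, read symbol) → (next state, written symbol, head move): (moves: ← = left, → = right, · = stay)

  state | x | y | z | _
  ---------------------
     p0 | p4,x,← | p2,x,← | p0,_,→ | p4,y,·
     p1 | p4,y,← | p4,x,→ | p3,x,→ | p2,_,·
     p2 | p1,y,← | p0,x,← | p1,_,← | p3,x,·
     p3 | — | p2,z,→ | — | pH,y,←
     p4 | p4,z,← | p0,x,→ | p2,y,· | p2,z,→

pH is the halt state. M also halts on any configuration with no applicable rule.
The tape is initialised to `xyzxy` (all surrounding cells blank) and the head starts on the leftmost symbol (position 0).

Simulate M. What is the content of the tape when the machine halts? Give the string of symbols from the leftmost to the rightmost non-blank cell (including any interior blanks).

xxxyxy

p0 | _[x]yzxy   read x → write x, move ←, go to p4
p4 | [_]xyzxy   read _ → write z, move →, go to p2
p2 | z[x]yzxy   read x → write y, move ←, go to p1
p1 | [z]yyzxy   read z → write x, move →, go to p3
p3 | x[y]yzxy   read y → write z, move →, go to p2
p2 | xz[y]zxy   read y → write x, move ←, go to p0
p0 | x[z]xzxy   read z → write _, move →, go to p0
p0 | x_[x]zxy   read x → write x, move ←, go to p4
p4 | x[_]xzxy   read _ → write z, move →, go to p2
p2 | xz[x]zxy   read x → write y, move ←, go to p1
p1 | x[z]yzxy   read z → write x, move →, go to p3
p3 | xx[y]zxy   read y → write z, move →, go to p2
p2 | xxz[z]xy   read z → write _, move ←, go to p1
p1 | xx[z]_xy   read z → write x, move →, go to p3
p3 | xxx[_]xy   read _ → write y, move ←, go to pH
pH | xx[x]yxy
The non-blank tape span at halt is xxxyxy.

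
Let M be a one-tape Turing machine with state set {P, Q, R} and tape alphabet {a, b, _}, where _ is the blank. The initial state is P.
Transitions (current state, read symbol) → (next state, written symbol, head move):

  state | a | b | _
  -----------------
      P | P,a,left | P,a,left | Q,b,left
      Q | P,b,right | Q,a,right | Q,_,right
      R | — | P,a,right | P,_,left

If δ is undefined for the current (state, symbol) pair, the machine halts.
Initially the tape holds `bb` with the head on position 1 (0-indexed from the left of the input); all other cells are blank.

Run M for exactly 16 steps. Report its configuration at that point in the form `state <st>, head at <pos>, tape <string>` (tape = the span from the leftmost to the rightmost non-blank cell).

P | ___b[b]   read b → write a, move left, go to P
P | ___[b]a   read b → write a, move left, go to P
P | __[_]aa   read _ → write b, move left, go to Q
Q | _[_]baa   read _ → write _, move right, go to Q
Q | __[b]aa   read b → write a, move right, go to Q
Q | __a[a]a   read a → write b, move right, go to P
P | __ab[a]   read a → write a, move left, go to P
P | __a[b]a   read b → write a, move left, go to P
P | __[a]aa   read a → write a, move left, go to P
P | _[_]aaa   read _ → write b, move left, go to Q
Q | [_]baaa   read _ → write _, move right, go to Q
Q | _[b]aaa   read b → write a, move right, go to Q
Q | _a[a]aa   read a → write b, move right, go to P
P | _ab[a]a   read a → write a, move left, go to P
P | _a[b]aa   read b → write a, move left, go to P
P | _[a]aaa   read a → write a, move left, go to P
P | [_]aaaa
After 16 steps: state P, head at -3, tape aaaa.

state P, head at -3, tape aaaa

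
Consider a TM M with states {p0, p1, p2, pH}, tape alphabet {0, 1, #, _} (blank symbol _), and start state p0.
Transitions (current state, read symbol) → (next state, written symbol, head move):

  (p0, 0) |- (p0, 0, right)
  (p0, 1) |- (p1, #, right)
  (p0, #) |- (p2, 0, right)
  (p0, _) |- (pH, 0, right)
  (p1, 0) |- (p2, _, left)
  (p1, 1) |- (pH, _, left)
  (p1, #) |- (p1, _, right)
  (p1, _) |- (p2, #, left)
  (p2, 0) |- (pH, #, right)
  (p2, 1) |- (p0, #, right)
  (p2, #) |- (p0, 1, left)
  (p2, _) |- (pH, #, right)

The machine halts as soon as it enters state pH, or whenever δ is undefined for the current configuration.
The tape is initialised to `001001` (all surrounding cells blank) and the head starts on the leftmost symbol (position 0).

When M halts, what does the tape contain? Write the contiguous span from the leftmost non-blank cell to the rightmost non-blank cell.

00##_1

p0 | [0]01001   read 0 → write 0, move right, go to p0
p0 | 0[0]1001   read 0 → write 0, move right, go to p0
p0 | 00[1]001   read 1 → write #, move right, go to p1
p1 | 00#[0]01   read 0 → write _, move left, go to p2
p2 | 00[#]_01   read # → write 1, move left, go to p0
p0 | 0[0]1_01   read 0 → write 0, move right, go to p0
p0 | 00[1]_01   read 1 → write #, move right, go to p1
p1 | 00#[_]01   read _ → write #, move left, go to p2
p2 | 00[#]#01   read # → write 1, move left, go to p0
p0 | 0[0]1#01   read 0 → write 0, move right, go to p0
p0 | 00[1]#01   read 1 → write #, move right, go to p1
p1 | 00#[#]01   read # → write _, move right, go to p1
p1 | 00#_[0]1   read 0 → write _, move left, go to p2
p2 | 00#[_]_1   read _ → write #, move right, go to pH
pH | 00##[_]1
The non-blank tape span at halt is 00##_1.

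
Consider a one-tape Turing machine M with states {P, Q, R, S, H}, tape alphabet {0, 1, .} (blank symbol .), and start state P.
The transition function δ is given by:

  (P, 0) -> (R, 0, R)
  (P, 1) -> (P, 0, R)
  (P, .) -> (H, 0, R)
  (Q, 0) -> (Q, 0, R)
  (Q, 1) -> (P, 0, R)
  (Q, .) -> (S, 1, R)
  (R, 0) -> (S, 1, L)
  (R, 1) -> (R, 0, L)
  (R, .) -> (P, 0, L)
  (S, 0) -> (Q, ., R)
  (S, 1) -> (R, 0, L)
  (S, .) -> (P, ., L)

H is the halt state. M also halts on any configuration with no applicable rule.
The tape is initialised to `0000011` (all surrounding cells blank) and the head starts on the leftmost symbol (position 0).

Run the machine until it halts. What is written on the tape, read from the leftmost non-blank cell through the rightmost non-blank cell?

P | [0]000011...   read 0 → write 0, move R, go to R
R | 0[0]00011...   read 0 → write 1, move L, go to S
S | [0]100011...   read 0 → write ., move R, go to Q
Q | .[1]00011...   read 1 → write 0, move R, go to P
P | .0[0]0011...   read 0 → write 0, move R, go to R
R | .00[0]011...   read 0 → write 1, move L, go to S
S | .0[0]1011...   read 0 → write ., move R, go to Q
Q | .0.[1]011...   read 1 → write 0, move R, go to P
P | .0.0[0]11...   read 0 → write 0, move R, go to R
R | .0.00[1]1...   read 1 → write 0, move L, go to R
R | .0.0[0]01...   read 0 → write 1, move L, go to S
S | .0.[0]101...   read 0 → write ., move R, go to Q
Q | .0..[1]01...   read 1 → write 0, move R, go to P
P | .0..0[0]1...   read 0 → write 0, move R, go to R
R | .0..00[1]...   read 1 → write 0, move L, go to R
R | .0..0[0]0...   read 0 → write 1, move L, go to S
S | .0..[0]10...   read 0 → write ., move R, go to Q
Q | .0...[1]0...   read 1 → write 0, move R, go to P
P | .0...0[0]...   read 0 → write 0, move R, go to R
R | .0...00[.]..   read . → write 0, move L, go to P
P | .0...0[0]0..   read 0 → write 0, move R, go to R
R | .0...00[0]..   read 0 → write 1, move L, go to S
S | .0...0[0]1..   read 0 → write ., move R, go to Q
Q | .0...0.[1]..   read 1 → write 0, move R, go to P
P | .0...0.0[.].   read . → write 0, move R, go to H
H | .0...0.00[.]
The non-blank tape span at halt is 0...0.00.

0...0.00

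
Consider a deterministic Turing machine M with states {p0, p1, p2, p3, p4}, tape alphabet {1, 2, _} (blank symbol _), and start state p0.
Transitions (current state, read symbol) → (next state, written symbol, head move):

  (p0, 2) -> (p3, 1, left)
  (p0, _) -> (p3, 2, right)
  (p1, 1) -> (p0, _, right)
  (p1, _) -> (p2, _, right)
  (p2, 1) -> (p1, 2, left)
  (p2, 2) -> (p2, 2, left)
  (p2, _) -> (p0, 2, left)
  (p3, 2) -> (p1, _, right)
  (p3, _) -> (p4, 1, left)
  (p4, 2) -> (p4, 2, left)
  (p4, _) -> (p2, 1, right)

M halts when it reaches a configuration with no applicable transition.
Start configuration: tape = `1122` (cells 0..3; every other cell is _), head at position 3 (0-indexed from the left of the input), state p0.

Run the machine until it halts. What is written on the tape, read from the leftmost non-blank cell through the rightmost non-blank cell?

p0 | 112[2]__   read 2 → write 1, move left, go to p3
p3 | 11[2]1__   read 2 → write _, move right, go to p1
p1 | 11_[1]__   read 1 → write _, move right, go to p0
p0 | 11__[_]_   read _ → write 2, move right, go to p3
p3 | 11__2[_]   read _ → write 1, move left, go to p4
p4 | 11__[2]1   read 2 → write 2, move left, go to p4
p4 | 11_[_]21   read _ → write 1, move right, go to p2
p2 | 11_1[2]1   read 2 → write 2, move left, go to p2
p2 | 11_[1]21   read 1 → write 2, move left, go to p1
p1 | 11[_]221   read _ → write _, move right, go to p2
p2 | 11_[2]21   read 2 → write 2, move left, go to p2
p2 | 11[_]221   read _ → write 2, move left, go to p0
p0 | 1[1]2221
The non-blank tape span at halt is 112221.

112221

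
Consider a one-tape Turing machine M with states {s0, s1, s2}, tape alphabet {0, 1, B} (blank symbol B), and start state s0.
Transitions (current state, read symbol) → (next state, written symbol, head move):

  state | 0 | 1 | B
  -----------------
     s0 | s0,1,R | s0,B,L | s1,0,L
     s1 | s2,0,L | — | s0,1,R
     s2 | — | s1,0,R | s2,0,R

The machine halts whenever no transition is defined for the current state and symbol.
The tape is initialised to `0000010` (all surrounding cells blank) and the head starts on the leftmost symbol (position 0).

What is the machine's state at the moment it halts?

s1

state=s0 head=0 tape=BB[0]000010   (s0,0)→(s0,1,R)
state=s0 head=1 tape=BB1[0]00010   (s0,0)→(s0,1,R)
state=s0 head=2 tape=BB11[0]0010   (s0,0)→(s0,1,R)
state=s0 head=3 tape=BB111[0]010   (s0,0)→(s0,1,R)
state=s0 head=4 tape=BB1111[0]10   (s0,0)→(s0,1,R)
state=s0 head=5 tape=BB11111[1]0   (s0,1)→(s0,B,L)
state=s0 head=4 tape=BB1111[1]B0   (s0,1)→(s0,B,L)
state=s0 head=3 tape=BB111[1]BB0   (s0,1)→(s0,B,L)
state=s0 head=2 tape=BB11[1]BBB0   (s0,1)→(s0,B,L)
state=s0 head=1 tape=BB1[1]BBBB0   (s0,1)→(s0,B,L)
state=s0 head=0 tape=BB[1]BBBBB0   (s0,1)→(s0,B,L)
state=s0 head=-1 tape=B[B]BBBBBB0   (s0,B)→(s1,0,L)
state=s1 head=-2 tape=[B]0BBBBBB0   (s1,B)→(s0,1,R)
state=s0 head=-1 tape=1[0]BBBBBB0   (s0,0)→(s0,1,R)
state=s0 head=0 tape=11[B]BBBBB0   (s0,B)→(s1,0,L)
state=s1 head=-1 tape=1[1]0BBBBB0
No transition is defined for (s1, 1); M halts in state s1.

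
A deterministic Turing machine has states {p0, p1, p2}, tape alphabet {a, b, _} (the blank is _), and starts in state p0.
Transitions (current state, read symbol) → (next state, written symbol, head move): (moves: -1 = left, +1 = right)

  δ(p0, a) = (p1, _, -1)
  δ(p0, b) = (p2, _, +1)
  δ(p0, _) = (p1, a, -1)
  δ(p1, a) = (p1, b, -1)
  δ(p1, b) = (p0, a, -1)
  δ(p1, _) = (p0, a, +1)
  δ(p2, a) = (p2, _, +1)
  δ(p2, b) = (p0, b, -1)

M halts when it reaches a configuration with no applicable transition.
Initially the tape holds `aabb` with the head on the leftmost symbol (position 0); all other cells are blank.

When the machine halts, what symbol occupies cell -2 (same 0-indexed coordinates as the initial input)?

p0 | __[a]abb   read a → write _, move -1, go to p1
p1 | _[_]_abb   read _ → write a, move +1, go to p0
p0 | _a[_]abb   read _ → write a, move -1, go to p1
p1 | _[a]aabb   read a → write b, move -1, go to p1
p1 | [_]baabb   read _ → write a, move +1, go to p0
p0 | a[b]aabb   read b → write _, move +1, go to p2
p2 | a_[a]abb   read a → write _, move +1, go to p2
p2 | a__[a]bb   read a → write _, move +1, go to p2
p2 | a___[b]b   read b → write b, move -1, go to p0
p0 | a__[_]bb   read _ → write a, move -1, go to p1
p1 | a_[_]abb   read _ → write a, move +1, go to p0
p0 | a_a[a]bb   read a → write _, move -1, go to p1
p1 | a_[a]_bb   read a → write b, move -1, go to p1
p1 | a[_]b_bb   read _ → write a, move +1, go to p0
p0 | aa[b]_bb   read b → write _, move +1, go to p2
p2 | aa_[_]bb
Cell -2 holds a when M halts.

a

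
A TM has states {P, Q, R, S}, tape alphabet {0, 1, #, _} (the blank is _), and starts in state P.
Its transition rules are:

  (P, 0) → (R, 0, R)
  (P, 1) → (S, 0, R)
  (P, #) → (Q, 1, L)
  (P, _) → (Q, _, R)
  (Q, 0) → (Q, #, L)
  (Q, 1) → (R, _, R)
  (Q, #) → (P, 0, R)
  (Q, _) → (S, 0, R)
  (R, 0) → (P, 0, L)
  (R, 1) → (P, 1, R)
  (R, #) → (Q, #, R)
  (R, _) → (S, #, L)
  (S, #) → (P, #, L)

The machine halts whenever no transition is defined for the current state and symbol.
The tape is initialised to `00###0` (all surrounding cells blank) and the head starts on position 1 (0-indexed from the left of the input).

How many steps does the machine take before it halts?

27

P | __0[0]###0   read 0 → write 0, move R, go to R
R | __00[#]##0   read # → write #, move R, go to Q
Q | __00#[#]#0   read # → write 0, move R, go to P
P | __00#0[#]0   read # → write 1, move L, go to Q
Q | __00#[0]10   read 0 → write #, move L, go to Q
Q | __00[#]#10   read # → write 0, move R, go to P
P | __000[#]10   read # → write 1, move L, go to Q
Q | __00[0]110   read 0 → write #, move L, go to Q
Q | __0[0]#110   read 0 → write #, move L, go to Q
Q | __[0]##110   read 0 → write #, move L, go to Q
Q | _[_]###110   read _ → write 0, move R, go to S
S | _0[#]##110   read # → write #, move L, go to P
P | _[0]###110   read 0 → write 0, move R, go to R
R | _0[#]##110   read # → write #, move R, go to Q
Q | _0#[#]#110   read # → write 0, move R, go to P
P | _0#0[#]110   read # → write 1, move L, go to Q
Q | _0#[0]1110   read 0 → write #, move L, go to Q
Q | _0[#]#1110   read # → write 0, move R, go to P
P | _00[#]1110   read # → write 1, move L, go to Q
Q | _0[0]11110   read 0 → write #, move L, go to Q
Q | _[0]#11110   read 0 → write #, move L, go to Q
Q | [_]##11110   read _ → write 0, move R, go to S
S | 0[#]#11110   read # → write #, move L, go to P
P | [0]##11110   read 0 → write 0, move R, go to R
R | 0[#]#11110   read # → write #, move R, go to Q
Q | 0#[#]11110   read # → write 0, move R, go to P
P | 0#0[1]1110   read 1 → write 0, move R, go to S
S | 0#00[1]110
M halts after 27 transitions.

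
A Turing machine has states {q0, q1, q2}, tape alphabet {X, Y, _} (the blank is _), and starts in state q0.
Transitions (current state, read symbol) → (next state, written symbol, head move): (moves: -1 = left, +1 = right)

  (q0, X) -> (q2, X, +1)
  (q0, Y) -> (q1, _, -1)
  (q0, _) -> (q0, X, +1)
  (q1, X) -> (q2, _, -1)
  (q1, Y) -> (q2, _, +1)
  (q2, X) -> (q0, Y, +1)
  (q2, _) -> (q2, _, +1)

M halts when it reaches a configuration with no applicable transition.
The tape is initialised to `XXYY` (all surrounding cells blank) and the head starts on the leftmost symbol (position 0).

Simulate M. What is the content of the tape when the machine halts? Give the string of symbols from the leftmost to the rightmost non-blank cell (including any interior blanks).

X__Y

state=q0 head=0 tape=[X]XYY   (q0,X)→(q2,X,+1)
state=q2 head=1 tape=X[X]YY   (q2,X)→(q0,Y,+1)
state=q0 head=2 tape=XY[Y]Y   (q0,Y)→(q1,_,-1)
state=q1 head=1 tape=X[Y]_Y   (q1,Y)→(q2,_,+1)
state=q2 head=2 tape=X_[_]Y   (q2,_)→(q2,_,+1)
state=q2 head=3 tape=X__[Y]
The non-blank tape span at halt is X__Y.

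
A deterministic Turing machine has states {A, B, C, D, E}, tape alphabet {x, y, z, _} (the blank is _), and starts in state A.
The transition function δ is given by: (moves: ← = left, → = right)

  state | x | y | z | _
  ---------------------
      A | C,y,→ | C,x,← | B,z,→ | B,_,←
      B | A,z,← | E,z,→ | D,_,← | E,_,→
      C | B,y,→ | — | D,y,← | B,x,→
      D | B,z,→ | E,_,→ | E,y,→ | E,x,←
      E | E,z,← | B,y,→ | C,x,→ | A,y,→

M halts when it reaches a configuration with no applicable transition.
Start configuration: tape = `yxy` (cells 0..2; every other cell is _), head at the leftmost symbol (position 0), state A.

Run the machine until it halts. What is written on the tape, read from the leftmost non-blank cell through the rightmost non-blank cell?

yx

state=A head=0 tape=_[y]xy   (A,y)→(C,x,←)
state=C head=-1 tape=[_]xxy   (C,_)→(B,x,→)
state=B head=0 tape=x[x]xy   (B,x)→(A,z,←)
state=A head=-1 tape=[x]zxy   (A,x)→(C,y,→)
state=C head=0 tape=y[z]xy   (C,z)→(D,y,←)
state=D head=-1 tape=[y]yxy   (D,y)→(E,_,→)
state=E head=0 tape=_[y]xy   (E,y)→(B,y,→)
state=B head=1 tape=_y[x]y   (B,x)→(A,z,←)
state=A head=0 tape=_[y]zy   (A,y)→(C,x,←)
state=C head=-1 tape=[_]xzy   (C,_)→(B,x,→)
state=B head=0 tape=x[x]zy   (B,x)→(A,z,←)
state=A head=-1 tape=[x]zzy   (A,x)→(C,y,→)
state=C head=0 tape=y[z]zy   (C,z)→(D,y,←)
state=D head=-1 tape=[y]yzy   (D,y)→(E,_,→)
state=E head=0 tape=_[y]zy   (E,y)→(B,y,→)
state=B head=1 tape=_y[z]y   (B,z)→(D,_,←)
state=D head=0 tape=_[y]_y   (D,y)→(E,_,→)
state=E head=1 tape=__[_]y   (E,_)→(A,y,→)
state=A head=2 tape=__y[y]   (A,y)→(C,x,←)
state=C head=1 tape=__[y]x
The non-blank tape span at halt is yx.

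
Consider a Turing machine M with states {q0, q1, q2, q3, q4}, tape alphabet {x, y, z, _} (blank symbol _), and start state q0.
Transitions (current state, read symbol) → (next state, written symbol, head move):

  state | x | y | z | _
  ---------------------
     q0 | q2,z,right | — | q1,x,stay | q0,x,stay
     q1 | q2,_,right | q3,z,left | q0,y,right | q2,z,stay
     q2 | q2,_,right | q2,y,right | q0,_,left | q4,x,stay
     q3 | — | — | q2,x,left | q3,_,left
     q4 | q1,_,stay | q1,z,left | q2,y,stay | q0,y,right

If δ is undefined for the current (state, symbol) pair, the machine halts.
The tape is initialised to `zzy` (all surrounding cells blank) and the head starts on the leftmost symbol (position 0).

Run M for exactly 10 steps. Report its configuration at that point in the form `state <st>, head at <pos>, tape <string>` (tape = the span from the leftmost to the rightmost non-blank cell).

q0 | [z]zy   read z → write x, move stay, go to q1
q1 | [x]zy   read x → write _, move right, go to q2
q2 | _[z]y   read z → write _, move left, go to q0
q0 | [_]_y   read _ → write x, move stay, go to q0
q0 | [x]_y   read x → write z, move right, go to q2
q2 | z[_]y   read _ → write x, move stay, go to q4
q4 | z[x]y   read x → write _, move stay, go to q1
q1 | z[_]y   read _ → write z, move stay, go to q2
q2 | z[z]y   read z → write _, move left, go to q0
q0 | [z]_y   read z → write x, move stay, go to q1
q1 | [x]_y
After 10 steps: state q1, head at 0, tape x_y.

state q1, head at 0, tape x_y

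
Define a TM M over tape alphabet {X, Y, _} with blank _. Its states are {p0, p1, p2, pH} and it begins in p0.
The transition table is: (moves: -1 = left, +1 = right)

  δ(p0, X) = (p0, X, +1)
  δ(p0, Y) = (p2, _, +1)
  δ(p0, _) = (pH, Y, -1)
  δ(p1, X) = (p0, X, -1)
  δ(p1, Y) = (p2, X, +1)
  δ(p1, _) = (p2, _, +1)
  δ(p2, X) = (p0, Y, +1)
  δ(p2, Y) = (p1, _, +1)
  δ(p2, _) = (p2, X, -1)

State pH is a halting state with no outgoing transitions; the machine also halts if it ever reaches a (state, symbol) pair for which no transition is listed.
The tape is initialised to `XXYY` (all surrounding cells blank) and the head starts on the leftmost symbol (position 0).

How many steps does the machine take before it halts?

state=p0 head=0 tape=[X]XYY___   (p0,X)→(p0,X,+1)
state=p0 head=1 tape=X[X]YY___   (p0,X)→(p0,X,+1)
state=p0 head=2 tape=XX[Y]Y___   (p0,Y)→(p2,_,+1)
state=p2 head=3 tape=XX_[Y]___   (p2,Y)→(p1,_,+1)
state=p1 head=4 tape=XX__[_]__   (p1,_)→(p2,_,+1)
state=p2 head=5 tape=XX___[_]_   (p2,_)→(p2,X,-1)
state=p2 head=4 tape=XX__[_]X_   (p2,_)→(p2,X,-1)
state=p2 head=3 tape=XX_[_]XX_   (p2,_)→(p2,X,-1)
state=p2 head=2 tape=XX[_]XXX_   (p2,_)→(p2,X,-1)
state=p2 head=1 tape=X[X]XXXX_   (p2,X)→(p0,Y,+1)
state=p0 head=2 tape=XY[X]XXX_   (p0,X)→(p0,X,+1)
state=p0 head=3 tape=XYX[X]XX_   (p0,X)→(p0,X,+1)
state=p0 head=4 tape=XYXX[X]X_   (p0,X)→(p0,X,+1)
state=p0 head=5 tape=XYXXX[X]_   (p0,X)→(p0,X,+1)
state=p0 head=6 tape=XYXXXX[_]   (p0,_)→(pH,Y,-1)
state=pH head=5 tape=XYXXX[X]Y
M halts after 15 transitions.

15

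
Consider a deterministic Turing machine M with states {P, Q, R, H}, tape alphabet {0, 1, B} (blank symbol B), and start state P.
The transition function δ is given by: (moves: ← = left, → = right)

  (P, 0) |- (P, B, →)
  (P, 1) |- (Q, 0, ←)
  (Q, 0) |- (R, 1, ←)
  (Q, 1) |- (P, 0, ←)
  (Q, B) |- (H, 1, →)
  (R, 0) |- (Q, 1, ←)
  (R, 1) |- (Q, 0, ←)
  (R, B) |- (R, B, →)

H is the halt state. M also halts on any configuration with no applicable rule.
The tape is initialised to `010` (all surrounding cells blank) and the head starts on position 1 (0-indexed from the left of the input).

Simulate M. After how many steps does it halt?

5

state=P head=1 tape=B0[1]0   (P,1)→(Q,0,←)
state=Q head=0 tape=B[0]00   (Q,0)→(R,1,←)
state=R head=-1 tape=[B]100   (R,B)→(R,B,→)
state=R head=0 tape=B[1]00   (R,1)→(Q,0,←)
state=Q head=-1 tape=[B]000   (Q,B)→(H,1,→)
state=H head=0 tape=1[0]00
M halts after 5 transitions.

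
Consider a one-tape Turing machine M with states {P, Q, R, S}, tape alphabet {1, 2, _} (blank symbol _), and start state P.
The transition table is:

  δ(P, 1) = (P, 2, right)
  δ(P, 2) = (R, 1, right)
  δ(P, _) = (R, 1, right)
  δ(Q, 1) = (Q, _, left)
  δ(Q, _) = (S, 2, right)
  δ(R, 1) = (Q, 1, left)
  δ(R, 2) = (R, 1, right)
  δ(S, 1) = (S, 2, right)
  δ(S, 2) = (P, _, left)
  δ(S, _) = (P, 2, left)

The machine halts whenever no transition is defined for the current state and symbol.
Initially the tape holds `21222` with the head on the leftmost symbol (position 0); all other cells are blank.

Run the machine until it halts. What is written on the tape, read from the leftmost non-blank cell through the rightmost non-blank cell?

P | __[2]1222   read 2 → write 1, move right, go to R
R | __1[1]222   read 1 → write 1, move left, go to Q
Q | __[1]1222   read 1 → write _, move left, go to Q
Q | _[_]_1222   read _ → write 2, move right, go to S
S | _2[_]1222   read _ → write 2, move left, go to P
P | _[2]21222   read 2 → write 1, move right, go to R
R | _1[2]1222   read 2 → write 1, move right, go to R
R | _11[1]222   read 1 → write 1, move left, go to Q
Q | _1[1]1222   read 1 → write _, move left, go to Q
Q | _[1]_1222   read 1 → write _, move left, go to Q
Q | [_]__1222   read _ → write 2, move right, go to S
S | 2[_]_1222   read _ → write 2, move left, go to P
P | [2]2_1222   read 2 → write 1, move right, go to R
R | 1[2]_1222   read 2 → write 1, move right, go to R
R | 11[_]1222
The non-blank tape span at halt is 11_1222.

11_1222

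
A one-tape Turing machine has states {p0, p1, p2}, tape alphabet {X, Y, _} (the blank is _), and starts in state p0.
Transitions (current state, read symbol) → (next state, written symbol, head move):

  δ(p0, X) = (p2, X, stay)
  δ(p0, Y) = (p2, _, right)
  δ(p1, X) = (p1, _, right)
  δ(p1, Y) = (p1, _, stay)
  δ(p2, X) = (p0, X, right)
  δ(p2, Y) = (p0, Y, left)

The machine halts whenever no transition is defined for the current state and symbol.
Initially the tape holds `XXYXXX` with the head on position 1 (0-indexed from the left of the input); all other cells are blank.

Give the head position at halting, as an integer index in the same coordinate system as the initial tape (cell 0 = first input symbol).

state=p0 head=1 tape=X[X]YXXX_   (p0,X)→(p2,X,stay)
state=p2 head=1 tape=X[X]YXXX_   (p2,X)→(p0,X,right)
state=p0 head=2 tape=XX[Y]XXX_   (p0,Y)→(p2,_,right)
state=p2 head=3 tape=XX_[X]XX_   (p2,X)→(p0,X,right)
state=p0 head=4 tape=XX_X[X]X_   (p0,X)→(p2,X,stay)
state=p2 head=4 tape=XX_X[X]X_   (p2,X)→(p0,X,right)
state=p0 head=5 tape=XX_XX[X]_   (p0,X)→(p2,X,stay)
state=p2 head=5 tape=XX_XX[X]_   (p2,X)→(p0,X,right)
state=p0 head=6 tape=XX_XXX[_]
At halt the head is at cell 6.

6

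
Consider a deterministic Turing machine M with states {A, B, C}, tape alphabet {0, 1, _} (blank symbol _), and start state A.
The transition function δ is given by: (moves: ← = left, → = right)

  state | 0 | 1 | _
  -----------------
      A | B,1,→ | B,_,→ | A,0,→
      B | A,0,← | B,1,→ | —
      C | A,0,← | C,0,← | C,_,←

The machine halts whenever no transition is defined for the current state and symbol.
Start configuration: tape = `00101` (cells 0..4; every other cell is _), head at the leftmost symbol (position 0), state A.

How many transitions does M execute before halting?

13

A | [0]0101_   read 0 → write 1, move →, go to B
B | 1[0]101_   read 0 → write 0, move ←, go to A
A | [1]0101_   read 1 → write _, move →, go to B
B | _[0]101_   read 0 → write 0, move ←, go to A
A | [_]0101_   read _ → write 0, move →, go to A
A | 0[0]101_   read 0 → write 1, move →, go to B
B | 01[1]01_   read 1 → write 1, move →, go to B
B | 011[0]1_   read 0 → write 0, move ←, go to A
A | 01[1]01_   read 1 → write _, move →, go to B
B | 01_[0]1_   read 0 → write 0, move ←, go to A
A | 01[_]01_   read _ → write 0, move →, go to A
A | 010[0]1_   read 0 → write 1, move →, go to B
B | 0101[1]_   read 1 → write 1, move →, go to B
B | 01011[_]
M halts after 13 transitions.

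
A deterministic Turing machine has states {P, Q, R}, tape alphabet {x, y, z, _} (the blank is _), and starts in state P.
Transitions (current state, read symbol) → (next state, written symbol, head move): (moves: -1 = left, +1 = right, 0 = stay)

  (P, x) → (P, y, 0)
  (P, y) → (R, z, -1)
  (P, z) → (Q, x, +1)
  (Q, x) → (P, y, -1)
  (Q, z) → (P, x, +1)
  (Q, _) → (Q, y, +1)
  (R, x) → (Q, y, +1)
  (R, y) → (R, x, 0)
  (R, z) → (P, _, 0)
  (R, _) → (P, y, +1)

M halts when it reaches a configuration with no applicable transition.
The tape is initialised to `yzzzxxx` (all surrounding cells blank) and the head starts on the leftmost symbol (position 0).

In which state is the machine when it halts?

state=P head=0 tape=_[y]zzzxxx_   (P,y)→(R,z,-1)
state=R head=-1 tape=[_]zzzzxxx_   (R,_)→(P,y,+1)
state=P head=0 tape=y[z]zzzxxx_   (P,z)→(Q,x,+1)
state=Q head=1 tape=yx[z]zzxxx_   (Q,z)→(P,x,+1)
state=P head=2 tape=yxx[z]zxxx_   (P,z)→(Q,x,+1)
state=Q head=3 tape=yxxx[z]xxx_   (Q,z)→(P,x,+1)
state=P head=4 tape=yxxxx[x]xx_   (P,x)→(P,y,0)
state=P head=4 tape=yxxxx[y]xx_   (P,y)→(R,z,-1)
state=R head=3 tape=yxxx[x]zxx_   (R,x)→(Q,y,+1)
state=Q head=4 tape=yxxxy[z]xx_   (Q,z)→(P,x,+1)
state=P head=5 tape=yxxxyx[x]x_   (P,x)→(P,y,0)
state=P head=5 tape=yxxxyx[y]x_   (P,y)→(R,z,-1)
state=R head=4 tape=yxxxy[x]zx_   (R,x)→(Q,y,+1)
state=Q head=5 tape=yxxxyy[z]x_   (Q,z)→(P,x,+1)
state=P head=6 tape=yxxxyyx[x]_   (P,x)→(P,y,0)
state=P head=6 tape=yxxxyyx[y]_   (P,y)→(R,z,-1)
state=R head=5 tape=yxxxyy[x]z_   (R,x)→(Q,y,+1)
state=Q head=6 tape=yxxxyyy[z]_   (Q,z)→(P,x,+1)
state=P head=7 tape=yxxxyyyx[_]
No transition is defined for (P, _); M halts in state P.

P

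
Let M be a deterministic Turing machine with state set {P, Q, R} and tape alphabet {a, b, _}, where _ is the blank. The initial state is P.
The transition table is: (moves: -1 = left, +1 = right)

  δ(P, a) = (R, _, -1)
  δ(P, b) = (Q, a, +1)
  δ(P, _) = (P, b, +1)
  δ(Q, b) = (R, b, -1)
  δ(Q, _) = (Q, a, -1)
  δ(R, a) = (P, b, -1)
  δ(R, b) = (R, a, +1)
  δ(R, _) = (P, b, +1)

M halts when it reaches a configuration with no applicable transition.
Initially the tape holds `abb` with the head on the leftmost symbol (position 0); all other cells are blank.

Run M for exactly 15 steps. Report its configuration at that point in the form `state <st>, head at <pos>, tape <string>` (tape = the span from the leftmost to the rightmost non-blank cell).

state=P head=0 tape=__[a]bb   (P,a)→(R,_,-1)
state=R head=-1 tape=_[_]_bb   (R,_)→(P,b,+1)
state=P head=0 tape=_b[_]bb   (P,_)→(P,b,+1)
state=P head=1 tape=_bb[b]b   (P,b)→(Q,a,+1)
state=Q head=2 tape=_bba[b]   (Q,b)→(R,b,-1)
state=R head=1 tape=_bb[a]b   (R,a)→(P,b,-1)
state=P head=0 tape=_b[b]bb   (P,b)→(Q,a,+1)
state=Q head=1 tape=_ba[b]b   (Q,b)→(R,b,-1)
state=R head=0 tape=_b[a]bb   (R,a)→(P,b,-1)
state=P head=-1 tape=_[b]bbb   (P,b)→(Q,a,+1)
state=Q head=0 tape=_a[b]bb   (Q,b)→(R,b,-1)
state=R head=-1 tape=_[a]bbb   (R,a)→(P,b,-1)
state=P head=-2 tape=[_]bbbb   (P,_)→(P,b,+1)
state=P head=-1 tape=b[b]bbb   (P,b)→(Q,a,+1)
state=Q head=0 tape=ba[b]bb   (Q,b)→(R,b,-1)
state=R head=-1 tape=b[a]bbb
After 15 steps: state R, head at -1, tape babbb.

state R, head at -1, tape babbb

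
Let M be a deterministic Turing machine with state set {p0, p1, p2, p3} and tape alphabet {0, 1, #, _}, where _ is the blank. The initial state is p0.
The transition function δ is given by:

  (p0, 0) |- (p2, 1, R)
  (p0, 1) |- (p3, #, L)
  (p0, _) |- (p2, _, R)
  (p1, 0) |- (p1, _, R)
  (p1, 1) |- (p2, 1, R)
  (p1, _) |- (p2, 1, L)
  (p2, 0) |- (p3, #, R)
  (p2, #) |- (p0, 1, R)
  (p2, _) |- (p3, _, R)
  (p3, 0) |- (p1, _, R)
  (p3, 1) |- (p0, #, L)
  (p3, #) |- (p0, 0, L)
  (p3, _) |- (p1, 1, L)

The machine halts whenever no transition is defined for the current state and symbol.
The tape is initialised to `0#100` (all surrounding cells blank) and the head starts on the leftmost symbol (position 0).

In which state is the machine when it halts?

p0

state=p0 head=0 tape=___[0]#100   (p0,0)→(p2,1,R)
state=p2 head=1 tape=___1[#]100   (p2,#)→(p0,1,R)
state=p0 head=2 tape=___11[1]00   (p0,1)→(p3,#,L)
state=p3 head=1 tape=___1[1]#00   (p3,1)→(p0,#,L)
state=p0 head=0 tape=___[1]##00   (p0,1)→(p3,#,L)
state=p3 head=-1 tape=__[_]###00   (p3,_)→(p1,1,L)
state=p1 head=-2 tape=_[_]1###00   (p1,_)→(p2,1,L)
state=p2 head=-3 tape=[_]11###00   (p2,_)→(p3,_,R)
state=p3 head=-2 tape=_[1]1###00   (p3,1)→(p0,#,L)
state=p0 head=-3 tape=[_]#1###00   (p0,_)→(p2,_,R)
state=p2 head=-2 tape=_[#]1###00   (p2,#)→(p0,1,R)
state=p0 head=-1 tape=_1[1]###00   (p0,1)→(p3,#,L)
state=p3 head=-2 tape=_[1]####00   (p3,1)→(p0,#,L)
state=p0 head=-3 tape=[_]#####00   (p0,_)→(p2,_,R)
state=p2 head=-2 tape=_[#]####00   (p2,#)→(p0,1,R)
state=p0 head=-1 tape=_1[#]###00
No transition is defined for (p0, #); M halts in state p0.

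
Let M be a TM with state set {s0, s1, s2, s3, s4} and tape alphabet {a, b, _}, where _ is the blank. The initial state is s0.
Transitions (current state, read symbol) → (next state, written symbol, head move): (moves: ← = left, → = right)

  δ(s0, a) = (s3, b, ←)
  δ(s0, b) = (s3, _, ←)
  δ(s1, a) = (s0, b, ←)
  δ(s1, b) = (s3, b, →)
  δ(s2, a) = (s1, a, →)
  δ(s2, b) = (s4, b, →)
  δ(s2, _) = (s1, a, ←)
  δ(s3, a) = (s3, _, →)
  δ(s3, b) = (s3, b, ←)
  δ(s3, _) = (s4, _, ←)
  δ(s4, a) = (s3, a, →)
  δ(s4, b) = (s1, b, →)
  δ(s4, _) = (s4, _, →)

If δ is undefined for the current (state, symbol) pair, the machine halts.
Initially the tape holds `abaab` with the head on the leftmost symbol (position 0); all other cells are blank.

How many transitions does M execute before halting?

s0 | __[a]baab_   read a → write b, move ←, go to s3
s3 | _[_]bbaab_   read _ → write _, move ←, go to s4
s4 | [_]_bbaab_   read _ → write _, move →, go to s4
s4 | _[_]bbaab_   read _ → write _, move →, go to s4
s4 | __[b]baab_   read b → write b, move →, go to s1
s1 | __b[b]aab_   read b → write b, move →, go to s3
s3 | __bb[a]ab_   read a → write _, move →, go to s3
s3 | __bb_[a]b_   read a → write _, move →, go to s3
s3 | __bb__[b]_   read b → write b, move ←, go to s3
s3 | __bb_[_]b_   read _ → write _, move ←, go to s4
s4 | __bb[_]_b_   read _ → write _, move →, go to s4
s4 | __bb_[_]b_   read _ → write _, move →, go to s4
s4 | __bb__[b]_   read b → write b, move →, go to s1
s1 | __bb__b[_]
M halts after 13 transitions.

13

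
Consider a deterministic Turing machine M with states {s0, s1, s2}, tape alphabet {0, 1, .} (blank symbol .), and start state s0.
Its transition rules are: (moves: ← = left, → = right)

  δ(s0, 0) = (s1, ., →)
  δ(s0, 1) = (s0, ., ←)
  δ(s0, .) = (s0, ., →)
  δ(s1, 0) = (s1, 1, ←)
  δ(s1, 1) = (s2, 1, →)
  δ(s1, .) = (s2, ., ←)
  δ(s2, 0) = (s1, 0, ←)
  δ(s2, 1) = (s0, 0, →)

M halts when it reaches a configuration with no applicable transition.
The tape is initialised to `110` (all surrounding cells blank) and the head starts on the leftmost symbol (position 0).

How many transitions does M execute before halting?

8

s0 | .[1]10.   read 1 → write ., move ←, go to s0
s0 | [.].10.   read . → write ., move →, go to s0
s0 | .[.]10.   read . → write ., move →, go to s0
s0 | ..[1]0.   read 1 → write ., move ←, go to s0
s0 | .[.].0.   read . → write ., move →, go to s0
s0 | ..[.]0.   read . → write ., move →, go to s0
s0 | ...[0].   read 0 → write ., move →, go to s1
s1 | ....[.]   read . → write ., move ←, go to s2
s2 | ...[.].
M halts after 8 transitions.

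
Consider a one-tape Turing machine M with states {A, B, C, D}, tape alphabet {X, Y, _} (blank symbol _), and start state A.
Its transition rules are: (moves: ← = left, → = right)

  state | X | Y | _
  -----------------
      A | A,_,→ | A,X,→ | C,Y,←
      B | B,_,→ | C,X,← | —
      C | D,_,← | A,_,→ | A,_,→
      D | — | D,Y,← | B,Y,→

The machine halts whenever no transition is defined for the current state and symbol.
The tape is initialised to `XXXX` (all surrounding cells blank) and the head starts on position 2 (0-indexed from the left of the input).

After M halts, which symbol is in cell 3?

A | XX[X]X__   read X → write _, move →, go to A
A | XX_[X]__   read X → write _, move →, go to A
A | XX__[_]_   read _ → write Y, move ←, go to C
C | XX_[_]Y_   read _ → write _, move →, go to A
A | XX__[Y]_   read Y → write X, move →, go to A
A | XX__X[_]   read _ → write Y, move ←, go to C
C | XX__[X]Y   read X → write _, move ←, go to D
D | XX_[_]_Y   read _ → write Y, move →, go to B
B | XX_Y[_]Y
Cell 3 holds Y when M halts.

Y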